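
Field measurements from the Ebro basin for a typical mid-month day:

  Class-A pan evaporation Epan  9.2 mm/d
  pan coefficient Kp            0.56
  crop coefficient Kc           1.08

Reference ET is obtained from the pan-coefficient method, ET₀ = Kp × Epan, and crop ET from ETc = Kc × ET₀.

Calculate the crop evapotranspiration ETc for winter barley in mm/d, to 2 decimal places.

5.56 mm/d

ET₀ = 0.56 × 9.2 = 5.1520 mm/d
ETc = Kc × ET₀ = 1.08 × 5.1520 = 5.5642 mm/d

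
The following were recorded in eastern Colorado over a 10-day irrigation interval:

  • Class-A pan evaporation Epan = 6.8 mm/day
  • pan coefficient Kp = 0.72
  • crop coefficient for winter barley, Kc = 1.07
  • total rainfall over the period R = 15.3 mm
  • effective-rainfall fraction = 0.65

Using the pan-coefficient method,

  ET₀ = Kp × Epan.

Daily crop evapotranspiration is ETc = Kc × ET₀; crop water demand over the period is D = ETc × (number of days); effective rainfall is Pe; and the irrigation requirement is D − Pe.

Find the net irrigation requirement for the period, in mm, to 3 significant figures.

42.4 mm

ET₀ = 0.72 × 6.8 = 4.8960 mm/d
ETc = Kc × ET₀ = 1.07 × 4.8960 = 5.2387 mm/d
Crop demand D = ETc × 10 d = 5.2387 × 10 = 52.387 mm
Pe = 0.65 × 15.3 = 9.945 mm
D − Pe = 52.387 − 9.945 = 42.442 mm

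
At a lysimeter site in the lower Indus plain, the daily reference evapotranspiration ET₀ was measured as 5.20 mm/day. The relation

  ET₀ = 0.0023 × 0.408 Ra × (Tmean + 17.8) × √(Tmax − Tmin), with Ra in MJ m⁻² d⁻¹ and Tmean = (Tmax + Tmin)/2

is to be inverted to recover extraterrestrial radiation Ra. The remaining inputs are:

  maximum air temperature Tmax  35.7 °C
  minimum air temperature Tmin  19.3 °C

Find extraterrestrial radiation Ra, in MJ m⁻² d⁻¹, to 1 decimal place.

Tmean = (35.7+19.3)/2 = 27.50 °C; ΔT = 16.4
Ra = ET₀ / [0.0023 × 0.408 × (Tmean+17.8) × √ΔT]
   = 5.20 / (0.0023 × 0.408 × 45.30 × 4.0497) = 30.206 MJ m⁻² d⁻¹

30.2 MJ m⁻² d⁻¹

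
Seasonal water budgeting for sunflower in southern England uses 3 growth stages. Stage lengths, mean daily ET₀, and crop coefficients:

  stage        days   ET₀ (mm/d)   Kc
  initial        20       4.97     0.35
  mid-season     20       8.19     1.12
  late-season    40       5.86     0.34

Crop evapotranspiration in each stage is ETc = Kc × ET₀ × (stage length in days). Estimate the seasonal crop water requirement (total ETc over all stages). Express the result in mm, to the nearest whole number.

initial: 0.35 × 4.97 × 20 = 34.79 mm
mid-season: 1.12 × 8.19 × 20 = 183.46 mm
late-season: 0.34 × 5.86 × 40 = 79.70 mm
Seasonal total = 297.95 mm

298 mm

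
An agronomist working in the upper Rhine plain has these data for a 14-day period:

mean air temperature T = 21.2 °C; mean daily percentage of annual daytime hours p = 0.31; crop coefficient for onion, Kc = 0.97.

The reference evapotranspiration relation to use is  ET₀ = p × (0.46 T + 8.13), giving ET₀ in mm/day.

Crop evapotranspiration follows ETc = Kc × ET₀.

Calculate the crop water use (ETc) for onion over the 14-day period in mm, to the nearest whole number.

75 mm

ET₀ = 0.31 × (0.46 × 21.2 + 8.13) = 0.31 × 17.882 = 5.5434 mm/d
ETc = Kc × ET₀ = 0.97 × 5.5434 = 5.3771 mm/d
Over 14 days: 5.3771 × 14 = 75.279 mm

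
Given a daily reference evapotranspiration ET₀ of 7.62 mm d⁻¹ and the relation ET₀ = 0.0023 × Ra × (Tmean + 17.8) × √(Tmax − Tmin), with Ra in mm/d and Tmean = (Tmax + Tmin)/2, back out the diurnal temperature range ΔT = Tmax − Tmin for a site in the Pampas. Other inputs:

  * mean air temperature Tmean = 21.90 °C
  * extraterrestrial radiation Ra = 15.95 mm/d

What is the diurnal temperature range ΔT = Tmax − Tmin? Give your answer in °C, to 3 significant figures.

27.4 °C

√ΔT = ET₀ / [0.0023 × Ra × (Tmean+17.8)] = 7.62 / (0.0023 × 15.95 × 39.70) = 5.2321
ΔT = 5.2321² = 27.375 °C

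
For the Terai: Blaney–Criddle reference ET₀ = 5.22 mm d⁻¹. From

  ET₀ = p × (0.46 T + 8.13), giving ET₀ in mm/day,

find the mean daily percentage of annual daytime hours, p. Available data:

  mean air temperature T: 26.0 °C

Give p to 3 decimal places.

0.260

p = ET₀ / (0.46 T + 8.13) = 5.22 / (0.46 × 26.0 + 8.13) = 5.22 / 20.090 = 0.2598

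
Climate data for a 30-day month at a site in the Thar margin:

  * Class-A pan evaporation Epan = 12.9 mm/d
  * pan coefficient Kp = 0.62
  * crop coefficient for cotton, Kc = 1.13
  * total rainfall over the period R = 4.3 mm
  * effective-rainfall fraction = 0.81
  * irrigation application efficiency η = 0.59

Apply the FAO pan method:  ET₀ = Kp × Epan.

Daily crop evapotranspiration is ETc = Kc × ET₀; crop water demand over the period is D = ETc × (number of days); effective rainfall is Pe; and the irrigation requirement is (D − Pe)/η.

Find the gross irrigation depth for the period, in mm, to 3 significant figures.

ET₀ = 0.62 × 12.9 = 7.9980 mm/d
ETc = Kc × ET₀ = 1.13 × 7.9980 = 9.0377 mm/d
Crop demand D = ETc × 30 d = 9.0377 × 30 = 271.131 mm
Pe = 0.81 × 4.3 = 3.483 mm
D − Pe = 271.131 − 3.483 = 267.648 mm
Gross irrigation = 267.648 / 0.59 = 453.641 mm

454 mm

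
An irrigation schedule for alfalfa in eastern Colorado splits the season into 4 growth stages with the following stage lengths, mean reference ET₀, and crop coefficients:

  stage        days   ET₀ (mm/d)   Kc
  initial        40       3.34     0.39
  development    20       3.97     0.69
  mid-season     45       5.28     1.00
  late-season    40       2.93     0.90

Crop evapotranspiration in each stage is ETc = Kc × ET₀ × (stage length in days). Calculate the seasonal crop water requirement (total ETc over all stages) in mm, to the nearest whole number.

initial: 0.39 × 3.34 × 40 = 52.10 mm
development: 0.69 × 3.97 × 20 = 54.79 mm
mid-season: 1.00 × 5.28 × 45 = 237.60 mm
late-season: 0.90 × 2.93 × 40 = 105.48 mm
Seasonal total = 449.97 mm

450 mm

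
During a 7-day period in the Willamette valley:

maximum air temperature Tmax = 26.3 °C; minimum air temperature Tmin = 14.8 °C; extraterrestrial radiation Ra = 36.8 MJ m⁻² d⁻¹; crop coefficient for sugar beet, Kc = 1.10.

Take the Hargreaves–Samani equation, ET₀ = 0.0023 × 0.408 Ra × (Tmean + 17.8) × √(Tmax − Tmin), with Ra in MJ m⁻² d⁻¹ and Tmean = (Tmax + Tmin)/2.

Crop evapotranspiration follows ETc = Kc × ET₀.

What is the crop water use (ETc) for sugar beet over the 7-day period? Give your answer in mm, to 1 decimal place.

Tmean = (26.3 + 14.8)/2 = 20.55 °C
0.408 Ra = 0.408 × 36.8 = 15.0144 mm/d equivalent
ET₀ = 0.0023 × 15.0144 × (20.55 + 17.8) × √11.5 = 0.0023 × 15.0144 × 38.35 × 3.3912 = 4.4911 mm/d
ETc = Kc × ET₀ = 1.10 × 4.4911 = 4.9402 mm/d
Over 7 days: 4.9402 × 7 = 34.581 mm

34.6 mm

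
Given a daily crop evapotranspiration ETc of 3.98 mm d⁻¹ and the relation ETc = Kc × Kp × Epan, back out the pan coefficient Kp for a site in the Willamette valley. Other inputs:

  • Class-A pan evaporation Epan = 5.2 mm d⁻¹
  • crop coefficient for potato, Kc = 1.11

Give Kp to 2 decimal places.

ETc = Kc × Kp × Epan  ⇒  Kp = ETc / (Kc × Epan)
Kp = 3.98 / (1.11 × 5.2) = 3.98 / 5.772 = 0.6895

0.69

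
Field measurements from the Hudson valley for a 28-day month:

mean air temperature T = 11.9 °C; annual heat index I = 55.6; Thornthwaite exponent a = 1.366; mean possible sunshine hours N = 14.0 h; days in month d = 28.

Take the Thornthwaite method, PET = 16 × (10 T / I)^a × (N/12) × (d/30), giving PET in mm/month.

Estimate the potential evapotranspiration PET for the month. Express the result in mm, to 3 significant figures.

49.3 mm

10T/I = 10 × 11.9 / 55.6 = 2.1403
(10T/I)^a = 2.1403^1.366 = 2.8277
Uncorrected PET = 16 × 2.8277 = 45.243 mm
Correction = (N/12)(d/30) = (14.0/12)(28/30) = 1.0889
PET = 45.243 × 1.0889 = 49.265 mm/month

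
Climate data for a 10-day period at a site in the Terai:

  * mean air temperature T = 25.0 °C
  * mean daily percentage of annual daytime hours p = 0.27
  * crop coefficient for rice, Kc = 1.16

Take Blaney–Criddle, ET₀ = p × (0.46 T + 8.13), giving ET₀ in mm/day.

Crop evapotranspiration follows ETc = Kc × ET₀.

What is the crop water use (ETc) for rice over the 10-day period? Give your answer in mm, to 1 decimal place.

61.5 mm

ET₀ = 0.27 × (0.46 × 25.0 + 8.13) = 0.27 × 19.630 = 5.3001 mm/d
ETc = Kc × ET₀ = 1.16 × 5.3001 = 6.1481 mm/d
Over 10 days: 6.1481 × 10 = 61.481 mm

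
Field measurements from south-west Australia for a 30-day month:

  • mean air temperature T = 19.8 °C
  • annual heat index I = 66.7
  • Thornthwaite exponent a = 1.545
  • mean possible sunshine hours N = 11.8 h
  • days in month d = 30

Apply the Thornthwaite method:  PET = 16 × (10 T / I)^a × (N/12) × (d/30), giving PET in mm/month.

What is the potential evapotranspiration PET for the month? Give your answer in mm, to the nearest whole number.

85 mm

10T/I = 10 × 19.8 / 66.7 = 2.9685
(10T/I)^a = 2.9685^1.545 = 5.3712
Uncorrected PET = 16 × 5.3712 = 85.939 mm
Correction = (N/12)(d/30) = (11.8/12)(30/30) = 0.9833
PET = 85.939 × 0.9833 = 84.504 mm/month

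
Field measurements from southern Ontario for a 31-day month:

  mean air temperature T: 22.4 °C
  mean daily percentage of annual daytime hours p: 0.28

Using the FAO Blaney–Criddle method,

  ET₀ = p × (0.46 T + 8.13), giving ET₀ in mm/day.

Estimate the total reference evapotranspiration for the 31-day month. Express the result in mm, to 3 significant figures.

ET₀ = 0.28 × (0.46 × 22.4 + 8.13) = 0.28 × 18.434 = 5.1615 mm/d
Monthly total = 5.1615 × 31 = 160.007 mm

160 mm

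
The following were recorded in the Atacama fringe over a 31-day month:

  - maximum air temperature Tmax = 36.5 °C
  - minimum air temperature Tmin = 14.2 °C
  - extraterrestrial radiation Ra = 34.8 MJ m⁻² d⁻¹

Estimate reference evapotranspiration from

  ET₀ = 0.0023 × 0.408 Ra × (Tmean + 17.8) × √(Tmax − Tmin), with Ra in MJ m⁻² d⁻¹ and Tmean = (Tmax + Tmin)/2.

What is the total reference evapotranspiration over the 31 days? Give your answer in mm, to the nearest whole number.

206 mm

Tmean = (36.5 + 14.2)/2 = 25.35 °C
0.408 Ra = 0.408 × 34.8 = 14.1984 mm/d equivalent
ET₀ = 0.0023 × 14.1984 × (25.35 + 17.8) × √22.3 = 0.0023 × 14.1984 × 43.15 × 4.7223 = 6.6543 mm/d
Over 31 days: 6.6543 × 31 = 206.283 mm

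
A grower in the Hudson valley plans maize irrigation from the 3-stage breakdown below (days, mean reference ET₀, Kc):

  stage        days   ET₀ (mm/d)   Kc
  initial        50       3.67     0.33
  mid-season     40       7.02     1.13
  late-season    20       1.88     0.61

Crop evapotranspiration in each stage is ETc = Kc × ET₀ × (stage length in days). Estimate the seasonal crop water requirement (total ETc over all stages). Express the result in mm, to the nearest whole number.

initial: 0.33 × 3.67 × 50 = 60.56 mm
mid-season: 1.13 × 7.02 × 40 = 317.30 mm
late-season: 0.61 × 1.88 × 20 = 22.94 mm
Seasonal total = 400.80 mm

401 mm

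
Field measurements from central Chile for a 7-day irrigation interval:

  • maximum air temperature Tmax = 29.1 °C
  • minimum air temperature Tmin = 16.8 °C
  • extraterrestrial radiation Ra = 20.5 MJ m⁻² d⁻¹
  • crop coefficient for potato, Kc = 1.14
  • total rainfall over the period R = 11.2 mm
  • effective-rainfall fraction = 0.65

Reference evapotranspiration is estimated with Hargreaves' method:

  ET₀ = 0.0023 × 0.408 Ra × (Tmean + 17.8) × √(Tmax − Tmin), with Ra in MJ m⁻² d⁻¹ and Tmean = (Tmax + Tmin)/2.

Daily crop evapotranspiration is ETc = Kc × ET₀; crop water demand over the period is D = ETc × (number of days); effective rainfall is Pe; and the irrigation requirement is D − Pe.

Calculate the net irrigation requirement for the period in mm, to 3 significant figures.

14.7 mm

Tmean = (29.1 + 16.8)/2 = 22.95 °C
0.408 Ra = 0.408 × 20.5 = 8.3640 mm/d equivalent
ET₀ = 0.0023 × 8.3640 × (22.95 + 17.8) × √12.3 = 0.0023 × 8.3640 × 40.75 × 3.5071 = 2.7493 mm/d
ETc = Kc × ET₀ = 1.14 × 2.7493 = 3.1342 mm/d
Crop demand D = ETc × 7 d = 3.1342 × 7 = 21.939 mm
Pe = 0.65 × 11.2 = 7.280 mm
D − Pe = 21.939 − 7.280 = 14.659 mm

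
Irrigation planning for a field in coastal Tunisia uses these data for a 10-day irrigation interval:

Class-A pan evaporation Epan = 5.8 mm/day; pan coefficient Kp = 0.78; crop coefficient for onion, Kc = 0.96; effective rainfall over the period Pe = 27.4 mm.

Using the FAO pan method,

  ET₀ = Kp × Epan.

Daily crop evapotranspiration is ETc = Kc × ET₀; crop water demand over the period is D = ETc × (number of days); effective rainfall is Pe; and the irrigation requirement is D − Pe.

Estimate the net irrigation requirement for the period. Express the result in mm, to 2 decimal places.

ET₀ = 0.78 × 5.8 = 4.5240 mm/d
ETc = Kc × ET₀ = 0.96 × 4.5240 = 4.3430 mm/d
Crop demand D = ETc × 10 d = 4.3430 × 10 = 43.430 mm
D − Pe = 43.430 − 27.4 = 16.030 mm

16.03 mm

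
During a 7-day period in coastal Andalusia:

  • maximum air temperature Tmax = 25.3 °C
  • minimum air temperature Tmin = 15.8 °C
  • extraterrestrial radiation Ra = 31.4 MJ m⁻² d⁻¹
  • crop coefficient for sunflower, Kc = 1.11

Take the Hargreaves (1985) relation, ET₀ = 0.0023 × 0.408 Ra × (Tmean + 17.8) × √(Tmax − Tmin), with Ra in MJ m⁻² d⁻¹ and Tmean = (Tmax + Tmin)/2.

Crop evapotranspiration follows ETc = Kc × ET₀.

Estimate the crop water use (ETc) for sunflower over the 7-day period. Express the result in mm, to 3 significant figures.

Tmean = (25.3 + 15.8)/2 = 20.55 °C
0.408 Ra = 0.408 × 31.4 = 12.8112 mm/d equivalent
ET₀ = 0.0023 × 12.8112 × (20.55 + 17.8) × √9.5 = 0.0023 × 12.8112 × 38.35 × 3.0822 = 3.4829 mm/d
ETc = Kc × ET₀ = 1.11 × 3.4829 = 3.8660 mm/d
Over 7 days: 3.8660 × 7 = 27.062 mm

27.1 mm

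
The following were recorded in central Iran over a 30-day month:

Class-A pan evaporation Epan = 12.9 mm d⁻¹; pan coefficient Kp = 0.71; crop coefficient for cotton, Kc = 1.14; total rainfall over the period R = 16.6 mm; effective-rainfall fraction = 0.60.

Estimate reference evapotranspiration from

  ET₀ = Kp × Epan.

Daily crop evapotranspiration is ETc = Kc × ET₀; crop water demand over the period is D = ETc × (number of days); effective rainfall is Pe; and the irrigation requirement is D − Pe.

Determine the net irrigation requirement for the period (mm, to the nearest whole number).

ET₀ = 0.71 × 12.9 = 9.1590 mm/d
ETc = Kc × ET₀ = 1.14 × 9.1590 = 10.4413 mm/d
Crop demand D = ETc × 30 d = 10.4413 × 30 = 313.239 mm
Pe = 0.60 × 16.6 = 9.960 mm
D − Pe = 313.239 − 9.960 = 303.279 mm

303 mm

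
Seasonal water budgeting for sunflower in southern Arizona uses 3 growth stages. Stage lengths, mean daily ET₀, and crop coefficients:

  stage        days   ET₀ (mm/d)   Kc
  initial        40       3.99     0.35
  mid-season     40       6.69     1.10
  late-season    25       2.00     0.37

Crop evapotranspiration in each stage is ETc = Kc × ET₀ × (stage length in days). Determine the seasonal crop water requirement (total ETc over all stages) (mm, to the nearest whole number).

369 mm

initial: 0.35 × 3.99 × 40 = 55.86 mm
mid-season: 1.10 × 6.69 × 40 = 294.36 mm
late-season: 0.37 × 2.00 × 25 = 18.50 mm
Seasonal total = 368.72 mm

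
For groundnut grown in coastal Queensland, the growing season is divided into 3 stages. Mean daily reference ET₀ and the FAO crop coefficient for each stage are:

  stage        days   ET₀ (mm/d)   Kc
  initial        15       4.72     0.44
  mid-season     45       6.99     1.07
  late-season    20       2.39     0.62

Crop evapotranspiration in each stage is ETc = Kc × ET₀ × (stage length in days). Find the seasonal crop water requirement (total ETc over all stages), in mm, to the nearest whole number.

397 mm

initial: 0.44 × 4.72 × 15 = 31.15 mm
mid-season: 1.07 × 6.99 × 45 = 336.57 mm
late-season: 0.62 × 2.39 × 20 = 29.64 mm
Seasonal total = 397.36 mm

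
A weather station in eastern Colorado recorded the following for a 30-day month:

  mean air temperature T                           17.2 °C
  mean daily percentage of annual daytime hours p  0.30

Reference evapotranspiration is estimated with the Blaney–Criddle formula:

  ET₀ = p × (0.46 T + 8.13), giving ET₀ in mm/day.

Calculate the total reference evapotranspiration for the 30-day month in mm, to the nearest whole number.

ET₀ = 0.30 × (0.46 × 17.2 + 8.13) = 0.30 × 16.042 = 4.8126 mm/d
Monthly total = 4.8126 × 30 = 144.378 mm

144 mm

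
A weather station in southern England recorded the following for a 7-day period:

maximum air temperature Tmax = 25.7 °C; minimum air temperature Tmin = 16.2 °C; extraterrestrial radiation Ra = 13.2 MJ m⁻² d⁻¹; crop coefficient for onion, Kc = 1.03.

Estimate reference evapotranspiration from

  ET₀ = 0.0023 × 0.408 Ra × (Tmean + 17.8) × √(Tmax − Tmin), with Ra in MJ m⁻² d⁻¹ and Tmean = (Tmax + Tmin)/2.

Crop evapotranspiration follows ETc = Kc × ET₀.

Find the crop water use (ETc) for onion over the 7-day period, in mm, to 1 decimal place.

Tmean = (25.7 + 16.2)/2 = 20.95 °C
0.408 Ra = 0.408 × 13.2 = 5.3856 mm/d equivalent
ET₀ = 0.0023 × 5.3856 × (20.95 + 17.8) × √9.5 = 0.0023 × 5.3856 × 38.75 × 3.0822 = 1.4794 mm/d
ETc = Kc × ET₀ = 1.03 × 1.4794 = 1.5238 mm/d
Over 7 days: 1.5238 × 7 = 10.667 mm

10.7 mm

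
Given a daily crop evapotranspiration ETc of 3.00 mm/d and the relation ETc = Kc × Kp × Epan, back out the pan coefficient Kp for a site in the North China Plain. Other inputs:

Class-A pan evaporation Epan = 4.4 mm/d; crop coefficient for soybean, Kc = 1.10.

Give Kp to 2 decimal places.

0.62

ETc = Kc × Kp × Epan  ⇒  Kp = ETc / (Kc × Epan)
Kp = 3.00 / (1.10 × 4.4) = 3.00 / 4.840 = 0.6198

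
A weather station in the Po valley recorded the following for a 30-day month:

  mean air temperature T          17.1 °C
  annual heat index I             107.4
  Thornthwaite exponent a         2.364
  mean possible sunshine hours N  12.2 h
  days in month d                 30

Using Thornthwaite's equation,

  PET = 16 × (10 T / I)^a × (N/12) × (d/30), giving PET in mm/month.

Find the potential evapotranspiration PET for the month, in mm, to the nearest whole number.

10T/I = 10 × 17.1 / 107.4 = 1.5922
(10T/I)^a = 1.5922^2.364 = 3.0028
Uncorrected PET = 16 × 3.0028 = 48.045 mm
Correction = (N/12)(d/30) = (12.2/12)(30/30) = 1.0167
PET = 48.045 × 1.0167 = 48.847 mm/month

49 mm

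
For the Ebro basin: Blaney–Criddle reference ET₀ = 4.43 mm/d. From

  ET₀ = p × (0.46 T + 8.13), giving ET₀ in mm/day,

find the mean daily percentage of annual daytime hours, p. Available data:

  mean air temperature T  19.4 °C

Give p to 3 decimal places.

0.260

p = ET₀ / (0.46 T + 8.13) = 4.43 / (0.46 × 19.4 + 8.13) = 4.43 / 17.054 = 0.2598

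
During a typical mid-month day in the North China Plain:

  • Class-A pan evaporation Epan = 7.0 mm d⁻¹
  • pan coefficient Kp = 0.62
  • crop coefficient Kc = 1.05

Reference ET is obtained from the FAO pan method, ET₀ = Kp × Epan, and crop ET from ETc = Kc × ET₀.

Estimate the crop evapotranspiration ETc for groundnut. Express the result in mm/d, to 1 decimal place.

ET₀ = 0.62 × 7.0 = 4.3400 mm/d
ETc = Kc × ET₀ = 1.05 × 4.3400 = 4.5570 mm/d

4.6 mm/d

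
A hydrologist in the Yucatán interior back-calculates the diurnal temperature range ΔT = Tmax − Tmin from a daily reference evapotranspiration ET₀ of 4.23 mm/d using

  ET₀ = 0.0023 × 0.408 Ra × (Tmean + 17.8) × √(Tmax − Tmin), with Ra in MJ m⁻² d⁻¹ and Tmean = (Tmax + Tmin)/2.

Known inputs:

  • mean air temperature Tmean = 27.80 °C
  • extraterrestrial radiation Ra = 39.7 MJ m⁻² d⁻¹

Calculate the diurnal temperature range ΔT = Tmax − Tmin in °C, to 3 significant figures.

6.20 °C

√ΔT = ET₀ / [0.0023 × 0.408 × Ra × (Tmean+17.8)] = 4.23 / (0.0023 × 16.1976 × 45.60) = 2.4900
ΔT = 2.4900² = 6.200 °C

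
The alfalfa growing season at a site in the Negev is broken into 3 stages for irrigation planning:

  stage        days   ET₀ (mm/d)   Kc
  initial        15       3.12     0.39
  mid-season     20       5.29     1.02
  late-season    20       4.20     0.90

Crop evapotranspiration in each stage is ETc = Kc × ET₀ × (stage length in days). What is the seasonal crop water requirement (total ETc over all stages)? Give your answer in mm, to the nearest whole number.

202 mm

initial: 0.39 × 3.12 × 15 = 18.25 mm
mid-season: 1.02 × 5.29 × 20 = 107.92 mm
late-season: 0.90 × 4.20 × 20 = 75.60 mm
Seasonal total = 201.77 mm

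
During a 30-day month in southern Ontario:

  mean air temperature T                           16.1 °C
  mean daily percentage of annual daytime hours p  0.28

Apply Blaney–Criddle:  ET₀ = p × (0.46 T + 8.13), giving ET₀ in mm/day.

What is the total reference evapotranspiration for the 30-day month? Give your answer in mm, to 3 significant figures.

ET₀ = 0.28 × (0.46 × 16.1 + 8.13) = 0.28 × 15.536 = 4.3501 mm/d
Monthly total = 4.3501 × 30 = 130.503 mm

131 mm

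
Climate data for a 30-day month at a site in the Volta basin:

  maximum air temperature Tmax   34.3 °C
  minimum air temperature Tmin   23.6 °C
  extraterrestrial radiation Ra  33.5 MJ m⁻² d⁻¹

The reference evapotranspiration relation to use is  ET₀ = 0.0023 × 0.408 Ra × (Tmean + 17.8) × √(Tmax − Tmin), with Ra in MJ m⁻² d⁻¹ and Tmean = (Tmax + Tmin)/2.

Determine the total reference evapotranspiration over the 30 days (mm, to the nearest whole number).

144 mm

Tmean = (34.3 + 23.6)/2 = 28.95 °C
0.408 Ra = 0.408 × 33.5 = 13.6680 mm/d equivalent
ET₀ = 0.0023 × 13.6680 × (28.95 + 17.8) × √10.7 = 0.0023 × 13.6680 × 46.75 × 3.2711 = 4.8074 mm/d
Over 30 days: 4.8074 × 30 = 144.222 mm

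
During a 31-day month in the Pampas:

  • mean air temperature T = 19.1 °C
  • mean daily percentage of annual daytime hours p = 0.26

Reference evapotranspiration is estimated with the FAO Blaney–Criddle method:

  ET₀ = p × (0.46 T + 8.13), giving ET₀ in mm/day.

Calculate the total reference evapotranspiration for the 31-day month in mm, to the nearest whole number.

136 mm

ET₀ = 0.26 × (0.46 × 19.1 + 8.13) = 0.26 × 16.916 = 4.3982 mm/d
Monthly total = 4.3982 × 31 = 136.344 mm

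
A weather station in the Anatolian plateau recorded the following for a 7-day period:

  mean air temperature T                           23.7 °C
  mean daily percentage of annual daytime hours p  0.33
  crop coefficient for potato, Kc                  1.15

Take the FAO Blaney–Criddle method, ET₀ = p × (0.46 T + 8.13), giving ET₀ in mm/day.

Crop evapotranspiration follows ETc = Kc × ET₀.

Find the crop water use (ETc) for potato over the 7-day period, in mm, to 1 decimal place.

ET₀ = 0.33 × (0.46 × 23.7 + 8.13) = 0.33 × 19.032 = 6.2806 mm/d
ETc = Kc × ET₀ = 1.15 × 6.2806 = 7.2227 mm/d
Over 7 days: 7.2227 × 7 = 50.559 mm

50.6 mm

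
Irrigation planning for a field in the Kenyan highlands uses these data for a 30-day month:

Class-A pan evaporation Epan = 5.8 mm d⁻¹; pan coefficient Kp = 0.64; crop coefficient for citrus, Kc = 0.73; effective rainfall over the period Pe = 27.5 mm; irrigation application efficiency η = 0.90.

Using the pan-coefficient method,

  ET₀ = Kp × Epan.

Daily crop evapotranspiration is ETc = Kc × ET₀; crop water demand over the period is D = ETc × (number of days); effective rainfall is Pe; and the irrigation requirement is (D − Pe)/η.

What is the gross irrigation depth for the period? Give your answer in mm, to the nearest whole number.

60 mm

ET₀ = 0.64 × 5.8 = 3.7120 mm/d
ETc = Kc × ET₀ = 0.73 × 3.7120 = 2.7098 mm/d
Crop demand D = ETc × 30 d = 2.7098 × 30 = 81.294 mm
D − Pe = 81.294 − 27.5 = 53.794 mm
Gross irrigation = 53.794 / 0.90 = 59.771 mm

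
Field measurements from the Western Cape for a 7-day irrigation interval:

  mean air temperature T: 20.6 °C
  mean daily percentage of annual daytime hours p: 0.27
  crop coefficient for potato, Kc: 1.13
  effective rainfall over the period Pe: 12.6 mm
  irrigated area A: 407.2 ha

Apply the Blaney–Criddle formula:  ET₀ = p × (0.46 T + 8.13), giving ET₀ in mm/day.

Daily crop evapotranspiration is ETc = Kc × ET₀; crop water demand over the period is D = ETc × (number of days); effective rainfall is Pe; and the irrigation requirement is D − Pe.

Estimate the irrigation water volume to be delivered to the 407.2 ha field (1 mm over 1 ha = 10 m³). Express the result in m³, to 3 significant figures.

102000 m³

ET₀ = 0.27 × (0.46 × 20.6 + 8.13) = 0.27 × 17.606 = 4.7536 mm/d
ETc = Kc × ET₀ = 1.13 × 4.7536 = 5.3716 mm/d
Crop demand D = ETc × 7 d = 5.3716 × 7 = 37.601 mm
D − Pe = 37.601 − 12.6 = 25.001 mm
Volume = 25.001 mm × 407.2 ha × 10 = 101804.1 m³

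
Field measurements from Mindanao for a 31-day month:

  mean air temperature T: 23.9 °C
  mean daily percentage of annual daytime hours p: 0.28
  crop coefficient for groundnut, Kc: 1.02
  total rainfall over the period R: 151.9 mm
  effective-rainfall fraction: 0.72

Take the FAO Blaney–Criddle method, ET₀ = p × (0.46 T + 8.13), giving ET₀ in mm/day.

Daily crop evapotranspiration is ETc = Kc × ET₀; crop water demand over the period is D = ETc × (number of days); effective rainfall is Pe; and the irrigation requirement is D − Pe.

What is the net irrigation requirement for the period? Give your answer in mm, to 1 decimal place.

ET₀ = 0.28 × (0.46 × 23.9 + 8.13) = 0.28 × 19.124 = 5.3547 mm/d
ETc = Kc × ET₀ = 1.02 × 5.3547 = 5.4618 mm/d
Crop demand D = ETc × 31 d = 5.4618 × 31 = 169.316 mm
Pe = 0.72 × 151.9 = 109.368 mm
D − Pe = 169.316 − 109.368 = 59.948 mm

59.9 mm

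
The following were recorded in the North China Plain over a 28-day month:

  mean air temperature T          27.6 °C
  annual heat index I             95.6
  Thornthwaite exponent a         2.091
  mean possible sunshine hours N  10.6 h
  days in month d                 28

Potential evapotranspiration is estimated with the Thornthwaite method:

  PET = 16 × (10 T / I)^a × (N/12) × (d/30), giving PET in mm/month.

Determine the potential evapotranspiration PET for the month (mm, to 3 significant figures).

10T/I = 10 × 27.6 / 95.6 = 2.8870
(10T/I)^a = 2.8870^2.091 = 9.1790
Uncorrected PET = 16 × 9.1790 = 146.864 mm
Correction = (N/12)(d/30) = (10.6/12)(28/30) = 0.8244
PET = 146.864 × 0.8244 = 121.075 mm/month

121 mm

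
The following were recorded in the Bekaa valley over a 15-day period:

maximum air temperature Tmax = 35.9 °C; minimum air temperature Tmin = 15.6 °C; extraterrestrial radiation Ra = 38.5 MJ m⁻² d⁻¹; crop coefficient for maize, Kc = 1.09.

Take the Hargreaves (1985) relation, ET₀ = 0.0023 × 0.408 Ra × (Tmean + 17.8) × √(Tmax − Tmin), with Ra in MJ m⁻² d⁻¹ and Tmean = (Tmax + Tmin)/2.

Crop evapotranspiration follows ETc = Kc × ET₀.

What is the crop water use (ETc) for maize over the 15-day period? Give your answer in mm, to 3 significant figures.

116 mm

Tmean = (35.9 + 15.6)/2 = 25.75 °C
0.408 Ra = 0.408 × 38.5 = 15.7080 mm/d equivalent
ET₀ = 0.0023 × 15.7080 × (25.75 + 17.8) × √20.3 = 0.0023 × 15.7080 × 43.55 × 4.5056 = 7.0891 mm/d
ETc = Kc × ET₀ = 1.09 × 7.0891 = 7.7271 mm/d
Over 15 days: 7.7271 × 15 = 115.907 mm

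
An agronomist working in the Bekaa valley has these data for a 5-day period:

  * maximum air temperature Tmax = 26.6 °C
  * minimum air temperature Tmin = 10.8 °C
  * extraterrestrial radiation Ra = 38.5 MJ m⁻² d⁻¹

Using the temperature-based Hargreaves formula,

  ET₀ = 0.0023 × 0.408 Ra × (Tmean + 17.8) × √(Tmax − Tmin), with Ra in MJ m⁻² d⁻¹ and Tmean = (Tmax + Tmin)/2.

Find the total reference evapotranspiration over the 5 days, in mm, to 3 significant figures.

26.2 mm

Tmean = (26.6 + 10.8)/2 = 18.70 °C
0.408 Ra = 0.408 × 38.5 = 15.7080 mm/d equivalent
ET₀ = 0.0023 × 15.7080 × (18.70 + 17.8) × √15.8 = 0.0023 × 15.7080 × 36.50 × 3.9749 = 5.2416 mm/d
Over 5 days: 5.2416 × 5 = 26.208 mm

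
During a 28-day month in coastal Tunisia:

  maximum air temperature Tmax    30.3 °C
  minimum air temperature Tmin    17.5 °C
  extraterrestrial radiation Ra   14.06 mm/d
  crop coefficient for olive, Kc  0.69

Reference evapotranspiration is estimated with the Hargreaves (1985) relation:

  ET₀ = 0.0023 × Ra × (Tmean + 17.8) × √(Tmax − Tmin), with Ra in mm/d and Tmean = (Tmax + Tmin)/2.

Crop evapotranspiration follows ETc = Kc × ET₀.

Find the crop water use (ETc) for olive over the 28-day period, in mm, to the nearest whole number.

93 mm

Tmean = (30.3 + 17.5)/2 = 23.90 °C
ET₀ = 0.0023 × 14.06 × (23.90 + 17.8) × √12.8 = 0.0023 × 14.06 × 41.70 × 3.5777 = 4.8245 mm/d
ETc = Kc × ET₀ = 0.69 × 4.8245 = 3.3289 mm/d
Over 28 days: 3.3289 × 28 = 93.209 mm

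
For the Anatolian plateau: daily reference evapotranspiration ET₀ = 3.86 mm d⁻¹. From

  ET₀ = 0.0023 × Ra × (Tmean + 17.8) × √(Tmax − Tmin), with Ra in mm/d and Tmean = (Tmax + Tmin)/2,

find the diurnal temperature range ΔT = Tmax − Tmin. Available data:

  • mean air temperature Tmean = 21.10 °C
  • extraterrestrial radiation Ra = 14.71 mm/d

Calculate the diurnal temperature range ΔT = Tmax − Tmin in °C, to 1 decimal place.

√ΔT = ET₀ / [0.0023 × Ra × (Tmean+17.8)] = 3.86 / (0.0023 × 14.71 × 38.90) = 2.9329
ΔT = 2.9329² = 8.602 °C

8.6 °C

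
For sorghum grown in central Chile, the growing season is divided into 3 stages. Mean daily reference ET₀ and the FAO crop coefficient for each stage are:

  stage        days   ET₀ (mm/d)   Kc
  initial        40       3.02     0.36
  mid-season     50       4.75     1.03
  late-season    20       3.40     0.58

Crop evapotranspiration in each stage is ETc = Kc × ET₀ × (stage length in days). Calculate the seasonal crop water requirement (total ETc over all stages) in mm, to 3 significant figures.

initial: 0.36 × 3.02 × 40 = 43.49 mm
mid-season: 1.03 × 4.75 × 50 = 244.63 mm
late-season: 0.58 × 3.40 × 20 = 39.44 mm
Seasonal total = 327.56 mm

328 mm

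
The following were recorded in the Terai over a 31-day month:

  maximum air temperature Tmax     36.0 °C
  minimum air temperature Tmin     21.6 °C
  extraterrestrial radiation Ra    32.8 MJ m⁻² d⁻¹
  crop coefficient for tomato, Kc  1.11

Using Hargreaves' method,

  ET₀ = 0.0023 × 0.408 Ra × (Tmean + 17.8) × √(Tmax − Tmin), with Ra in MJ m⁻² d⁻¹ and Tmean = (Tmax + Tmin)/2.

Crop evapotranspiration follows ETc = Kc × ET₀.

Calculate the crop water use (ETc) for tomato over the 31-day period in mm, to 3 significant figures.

Tmean = (36.0 + 21.6)/2 = 28.80 °C
0.408 Ra = 0.408 × 32.8 = 13.3824 mm/d equivalent
ET₀ = 0.0023 × 13.3824 × (28.80 + 17.8) × √14.4 = 0.0023 × 13.3824 × 46.60 × 3.7947 = 5.4428 mm/d
ETc = Kc × ET₀ = 1.11 × 5.4428 = 6.0415 mm/d
Over 31 days: 6.0415 × 31 = 187.287 mm

187 mm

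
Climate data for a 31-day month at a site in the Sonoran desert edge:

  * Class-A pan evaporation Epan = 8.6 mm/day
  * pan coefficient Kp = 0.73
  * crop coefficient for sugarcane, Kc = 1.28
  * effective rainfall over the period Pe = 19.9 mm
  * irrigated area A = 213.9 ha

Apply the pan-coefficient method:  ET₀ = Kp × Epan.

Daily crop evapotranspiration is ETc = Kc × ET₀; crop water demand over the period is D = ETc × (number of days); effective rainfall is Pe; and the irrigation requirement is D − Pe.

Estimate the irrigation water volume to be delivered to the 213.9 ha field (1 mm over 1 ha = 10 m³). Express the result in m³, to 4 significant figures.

490300 m³

ET₀ = 0.73 × 8.6 = 6.2780 mm/d
ETc = Kc × ET₀ = 1.28 × 6.2780 = 8.0358 mm/d
Crop demand D = ETc × 31 d = 8.0358 × 31 = 249.110 mm
D − Pe = 249.110 − 19.9 = 229.210 mm
Volume = 229.210 mm × 213.9 ha × 10 = 490280.2 m³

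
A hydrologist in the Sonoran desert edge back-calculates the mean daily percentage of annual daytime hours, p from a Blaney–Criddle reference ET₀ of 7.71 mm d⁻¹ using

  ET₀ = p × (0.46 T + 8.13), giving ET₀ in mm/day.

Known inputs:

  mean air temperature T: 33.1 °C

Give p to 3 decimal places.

0.330

p = ET₀ / (0.46 T + 8.13) = 7.71 / (0.46 × 33.1 + 8.13) = 7.71 / 23.356 = 0.3301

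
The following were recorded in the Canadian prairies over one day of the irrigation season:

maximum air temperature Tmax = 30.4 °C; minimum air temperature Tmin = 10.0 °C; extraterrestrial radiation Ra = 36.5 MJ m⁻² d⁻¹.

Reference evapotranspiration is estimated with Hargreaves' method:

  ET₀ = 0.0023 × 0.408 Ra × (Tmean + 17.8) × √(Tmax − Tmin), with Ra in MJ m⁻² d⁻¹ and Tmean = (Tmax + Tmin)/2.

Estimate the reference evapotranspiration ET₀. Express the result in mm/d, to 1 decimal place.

5.9 mm/d

Tmean = (30.4 + 10.0)/2 = 20.20 °C
0.408 Ra = 0.408 × 36.5 = 14.8920 mm/d equivalent
ET₀ = 0.0023 × 14.8920 × (20.20 + 17.8) × √20.4 = 0.0023 × 14.8920 × 38.00 × 4.5166 = 5.8786 mm/d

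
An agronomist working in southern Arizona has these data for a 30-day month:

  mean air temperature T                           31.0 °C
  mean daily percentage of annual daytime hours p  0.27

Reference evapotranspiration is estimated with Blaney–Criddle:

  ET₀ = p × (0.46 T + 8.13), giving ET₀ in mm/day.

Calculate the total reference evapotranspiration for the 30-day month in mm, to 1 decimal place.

ET₀ = 0.27 × (0.46 × 31.0 + 8.13) = 0.27 × 22.390 = 6.0453 mm/d
Monthly total = 6.0453 × 30 = 181.359 mm

181.4 mm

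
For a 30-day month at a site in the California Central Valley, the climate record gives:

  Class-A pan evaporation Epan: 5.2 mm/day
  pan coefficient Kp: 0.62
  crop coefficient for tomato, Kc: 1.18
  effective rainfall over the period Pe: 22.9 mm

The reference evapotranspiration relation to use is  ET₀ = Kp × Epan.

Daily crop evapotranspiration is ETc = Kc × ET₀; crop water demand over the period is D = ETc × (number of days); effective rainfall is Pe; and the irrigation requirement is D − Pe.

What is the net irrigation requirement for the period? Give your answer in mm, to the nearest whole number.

91 mm

ET₀ = 0.62 × 5.2 = 3.2240 mm/d
ETc = Kc × ET₀ = 1.18 × 3.2240 = 3.8043 mm/d
Crop demand D = ETc × 30 d = 3.8043 × 30 = 114.129 mm
D − Pe = 114.129 − 22.9 = 91.229 mm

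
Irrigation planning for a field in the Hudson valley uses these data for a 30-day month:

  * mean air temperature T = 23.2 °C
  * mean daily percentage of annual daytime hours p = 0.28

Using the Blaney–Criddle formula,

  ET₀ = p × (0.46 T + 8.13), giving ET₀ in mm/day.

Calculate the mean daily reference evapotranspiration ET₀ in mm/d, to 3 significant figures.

ET₀ = 0.28 × (0.46 × 23.2 + 8.13) = 0.28 × 18.802 = 5.2646 mm/d

5.26 mm/d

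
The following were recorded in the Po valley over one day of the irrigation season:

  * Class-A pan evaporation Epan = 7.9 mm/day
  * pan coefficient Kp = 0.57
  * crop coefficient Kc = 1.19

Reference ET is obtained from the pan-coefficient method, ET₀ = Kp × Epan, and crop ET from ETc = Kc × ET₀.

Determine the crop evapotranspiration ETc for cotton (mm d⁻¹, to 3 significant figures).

5.36 mm d⁻¹

ET₀ = 0.57 × 7.9 = 4.5030 mm/d
ETc = Kc × ET₀ = 1.19 × 4.5030 = 5.3586 mm/d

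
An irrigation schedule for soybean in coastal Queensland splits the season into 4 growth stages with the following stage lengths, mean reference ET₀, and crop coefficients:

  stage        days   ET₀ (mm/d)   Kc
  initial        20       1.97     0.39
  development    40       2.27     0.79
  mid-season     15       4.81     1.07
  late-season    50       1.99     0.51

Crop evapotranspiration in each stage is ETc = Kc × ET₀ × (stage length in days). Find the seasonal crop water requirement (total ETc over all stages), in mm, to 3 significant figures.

initial: 0.39 × 1.97 × 20 = 15.37 mm
development: 0.79 × 2.27 × 40 = 71.73 mm
mid-season: 1.07 × 4.81 × 15 = 77.20 mm
late-season: 0.51 × 1.99 × 50 = 50.75 mm
Seasonal total = 215.05 mm

215 mm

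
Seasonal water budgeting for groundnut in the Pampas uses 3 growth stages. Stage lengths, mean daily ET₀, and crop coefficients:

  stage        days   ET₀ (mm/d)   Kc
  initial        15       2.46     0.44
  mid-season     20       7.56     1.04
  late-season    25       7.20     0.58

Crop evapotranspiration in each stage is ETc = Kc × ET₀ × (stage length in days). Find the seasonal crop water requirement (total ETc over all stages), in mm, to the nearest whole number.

278 mm

initial: 0.44 × 2.46 × 15 = 16.24 mm
mid-season: 1.04 × 7.56 × 20 = 157.25 mm
late-season: 0.58 × 7.20 × 25 = 104.40 mm
Seasonal total = 277.89 mm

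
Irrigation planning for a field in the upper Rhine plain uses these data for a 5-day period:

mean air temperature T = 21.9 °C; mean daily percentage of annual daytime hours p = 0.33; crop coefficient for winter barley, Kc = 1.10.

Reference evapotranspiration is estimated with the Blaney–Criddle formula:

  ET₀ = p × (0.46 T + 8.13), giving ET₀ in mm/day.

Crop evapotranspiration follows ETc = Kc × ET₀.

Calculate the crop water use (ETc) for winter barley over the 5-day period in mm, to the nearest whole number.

33 mm

ET₀ = 0.33 × (0.46 × 21.9 + 8.13) = 0.33 × 18.204 = 6.0073 mm/d
ETc = Kc × ET₀ = 1.10 × 6.0073 = 6.6080 mm/d
Over 5 days: 6.6080 × 5 = 33.040 mm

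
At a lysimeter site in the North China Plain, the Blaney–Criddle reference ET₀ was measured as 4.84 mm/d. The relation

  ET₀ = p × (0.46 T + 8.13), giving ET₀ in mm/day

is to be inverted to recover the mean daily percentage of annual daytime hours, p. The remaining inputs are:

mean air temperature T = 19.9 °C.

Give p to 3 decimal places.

0.280

p = ET₀ / (0.46 T + 8.13) = 4.84 / (0.46 × 19.9 + 8.13) = 4.84 / 17.284 = 0.2800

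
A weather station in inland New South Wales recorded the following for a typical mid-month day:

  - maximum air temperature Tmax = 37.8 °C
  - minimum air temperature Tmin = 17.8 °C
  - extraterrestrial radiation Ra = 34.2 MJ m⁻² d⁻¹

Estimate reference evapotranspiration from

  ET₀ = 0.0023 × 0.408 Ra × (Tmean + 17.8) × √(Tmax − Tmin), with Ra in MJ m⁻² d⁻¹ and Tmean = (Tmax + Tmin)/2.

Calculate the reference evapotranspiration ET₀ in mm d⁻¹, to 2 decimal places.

6.54 mm d⁻¹

Tmean = (37.8 + 17.8)/2 = 27.80 °C
0.408 Ra = 0.408 × 34.2 = 13.9536 mm/d equivalent
ET₀ = 0.0023 × 13.9536 × (27.80 + 17.8) × √20.0 = 0.0023 × 13.9536 × 45.60 × 4.4721 = 6.5447 mm/d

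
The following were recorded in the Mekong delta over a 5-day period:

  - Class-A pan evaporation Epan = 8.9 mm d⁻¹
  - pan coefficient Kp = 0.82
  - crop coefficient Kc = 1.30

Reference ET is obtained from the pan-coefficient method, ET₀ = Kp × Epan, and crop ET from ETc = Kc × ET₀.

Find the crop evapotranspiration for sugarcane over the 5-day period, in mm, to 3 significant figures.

ET₀ = 0.82 × 8.9 = 7.2980 mm/d
ETc = Kc × ET₀ = 1.30 × 7.2980 = 9.4874 mm/d
Over 5 days: 9.4874 × 5 = 47.437 mm

47.4 mm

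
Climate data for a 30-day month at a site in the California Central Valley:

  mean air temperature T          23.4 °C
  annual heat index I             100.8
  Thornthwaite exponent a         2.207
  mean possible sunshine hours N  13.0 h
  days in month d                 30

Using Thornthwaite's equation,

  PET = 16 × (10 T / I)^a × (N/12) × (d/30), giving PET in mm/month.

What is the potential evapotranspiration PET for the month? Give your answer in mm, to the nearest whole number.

10T/I = 10 × 23.4 / 100.8 = 2.3214
(10T/I)^a = 2.3214^2.207 = 6.4152
Uncorrected PET = 16 × 6.4152 = 102.643 mm
Correction = (N/12)(d/30) = (13.0/12)(30/30) = 1.0833
PET = 102.643 × 1.0833 = 111.193 mm/month

111 mm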